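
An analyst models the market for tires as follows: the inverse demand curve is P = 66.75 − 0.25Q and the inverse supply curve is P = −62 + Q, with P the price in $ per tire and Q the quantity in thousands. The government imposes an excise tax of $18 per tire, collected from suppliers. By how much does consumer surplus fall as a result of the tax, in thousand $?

Inverting to Q(P) form: Qd = 267 − 4P; Qs = P + 62.
Before the tax: set 267 − 4P = P + 62 → P* = $41, Q* = 103.
With the tax collected from suppliers, supply shifts: Qs = (P − 18) + 62.
Solving gives Q = 88.6 with buyers paying $44.6 and suppliers receiving $26.6 (the $18 wedge).
ΔCS is the trapezoid between Q = 88.6 and Q = 103 of height $3.6: ½ · (103 + 88.6) · 3.6 = $344.88.

Consumer surplus falls by $344.88 thousand.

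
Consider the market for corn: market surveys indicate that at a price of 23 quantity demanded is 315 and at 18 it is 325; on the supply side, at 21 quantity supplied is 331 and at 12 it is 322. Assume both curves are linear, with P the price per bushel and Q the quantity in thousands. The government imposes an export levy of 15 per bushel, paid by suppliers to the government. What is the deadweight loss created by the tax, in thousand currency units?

Deadweight loss = 75 thousand.

Demand slope: (325 − 315)/(18 − 23) = -2, so Qd = 361 − 2P.
Supply slope: (322 − 331)/(12 − 21) = 1, so Qs = P + 310.
Before the tax: set 361 − 2P = P + 310 → P* = 17, Q* = 327.
With the tax collected from suppliers, supply shifts: Qs = (P − 15) + 310.
New equilibrium: buyers pay 22, suppliers receive 7, Q = 317. (Wedge: Pb − Ps = 15.)
Quantity falls by |ΔQ| = |327 − 317| = 10.
DWL = ½ · t · |ΔQ| = ½ · 15 · 10 = 75.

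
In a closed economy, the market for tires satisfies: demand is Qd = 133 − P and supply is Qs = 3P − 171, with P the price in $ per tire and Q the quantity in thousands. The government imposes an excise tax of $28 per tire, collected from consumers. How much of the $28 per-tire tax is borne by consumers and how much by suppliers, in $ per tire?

Consumers bear $21 per tire; suppliers bear $7 per tire.

Before the tax: set 133 − P = 3P − 171 → P* = $76, Q* = 57.
With the tax collected from consumers, demand (in seller-price terms) shifts: Qd = 133 − (P + 28).
Solving gives Q = 36 with consumers paying $97 and suppliers receiving $69 (the $28 wedge).
Burden on consumers: $21; on suppliers: $7. (They sum to $28.)
The less price-elastic side of the market bears the larger share of a per-unit tax.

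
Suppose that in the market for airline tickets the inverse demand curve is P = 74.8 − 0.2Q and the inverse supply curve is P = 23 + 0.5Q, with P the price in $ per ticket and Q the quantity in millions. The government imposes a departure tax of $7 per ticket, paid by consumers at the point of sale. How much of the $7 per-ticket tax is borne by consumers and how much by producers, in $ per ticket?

Consumers bear $2 per ticket; producers bear $5 per ticket.

Inverting to Q(P) form: Qd = 374 − 5P; Qs = 2P − 46.
Without the tax, 374 − 5P = 2P − 46 gives 7P = 420, so P* = $60 and Q* = 74.
With the tax collected from consumers, demand (in seller-price terms) shifts: Qd = 374 − 5(P + 7).
New equilibrium: consumers pay $62, producers receive $55, Q = 64. (Wedge: Pb − Ps = 7.)
Burden on consumers: $2; on producers: $5. (They sum to $7.)
The less price-elastic side of the market bears the larger share of a per-unit tax.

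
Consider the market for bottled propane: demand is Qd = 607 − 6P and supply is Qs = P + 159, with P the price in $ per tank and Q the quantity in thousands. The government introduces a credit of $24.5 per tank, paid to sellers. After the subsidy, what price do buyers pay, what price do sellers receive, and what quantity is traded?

Before the subsidy: set 607 − 6P = P + 159 → P* = $64, Q* = 223.
With a per-unit subsidy paid to sellers, each receives P + 24.5 per unit sold, so supply becomes Qs = (P + 24.5) + 159.
Solving gives Q = 244 with buyers paying $60.5 and sellers receiving $85 (the $24.5 wedge).

Buyers pay $60.5; sellers receive $85; quantity = 244.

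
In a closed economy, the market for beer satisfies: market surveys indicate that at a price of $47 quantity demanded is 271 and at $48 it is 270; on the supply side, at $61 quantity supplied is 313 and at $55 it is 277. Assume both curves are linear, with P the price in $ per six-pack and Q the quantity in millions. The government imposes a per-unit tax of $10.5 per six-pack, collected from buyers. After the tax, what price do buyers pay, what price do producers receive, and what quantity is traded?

Demand slope: (270 − 271)/(48 − 47) = -1, so Qd = 318 − P.
Supply slope: (277 − 313)/(55 − 61) = 6, so Qs = 6P − 53.
Before the tax: set 318 − P = 6P − 53 → P* = $53, Q* = 265.
With the tax collected from buyers, demand (in seller-price terms) shifts: Qd = 318 − (P + 10.5).
Solving gives Q = 256 with buyers paying $62 and producers receiving $51.5 (the $10.5 wedge).
The less price-elastic side of the market bears the larger share of a per-unit tax.

Buyers pay $62; producers receive $51.5; quantity = 256.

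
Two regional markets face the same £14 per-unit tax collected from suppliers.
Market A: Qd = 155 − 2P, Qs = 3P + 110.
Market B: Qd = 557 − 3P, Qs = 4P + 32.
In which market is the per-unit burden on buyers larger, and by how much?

Market A: pre-tax P* = £9, Q* = 137; post-tax Q = 120.2; per-unit burden on buyers = £8.4.
Market B: pre-tax P* = £75, Q* = 332; post-tax Q = 308; per-unit burden on buyers = £8.
Difference: £8.4 vs £8 → market A is larger by £0.4.

Market A, by £0.4.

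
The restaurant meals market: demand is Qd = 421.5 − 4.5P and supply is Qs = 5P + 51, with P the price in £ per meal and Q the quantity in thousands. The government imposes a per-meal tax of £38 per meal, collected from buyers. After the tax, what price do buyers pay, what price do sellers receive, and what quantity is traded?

Before the tax: set 421.5 − 4.5P = 5P + 51 → P* = £39, Q* = 246.
With the tax collected from buyers, demand (in seller-price terms) shifts: Qd = 421.5 − 4.5(P + 38).
New equilibrium: buyers pay £59, sellers receive £21, Q = 156. (Wedge: Pb − Ps = 38.)

Buyers pay £59; sellers receive £21; quantity = 156.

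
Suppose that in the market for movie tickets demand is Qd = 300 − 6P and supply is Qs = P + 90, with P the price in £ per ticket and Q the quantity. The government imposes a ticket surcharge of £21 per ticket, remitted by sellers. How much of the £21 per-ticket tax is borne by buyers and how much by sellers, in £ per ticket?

Without the tax, 300 − 6P = P + 90 gives 7P = 210, so P* = £30 and Q* = 120.
With the tax collected from sellers, supply shifts: Qs = (P − 21) + 90.
Solving gives Q = 102 with buyers paying £33 and sellers receiving £12 (the £21 wedge).
Burden on buyers: £3; on sellers: £18. (They sum to £21.)
The less price-elastic side of the market bears the larger share of a per-unit tax.

Buyers bear £3 per ticket; sellers bear £18 per ticket.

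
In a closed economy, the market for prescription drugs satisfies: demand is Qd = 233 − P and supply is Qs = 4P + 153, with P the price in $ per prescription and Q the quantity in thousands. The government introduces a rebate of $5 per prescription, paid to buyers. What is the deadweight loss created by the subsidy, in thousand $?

Deadweight loss = $10 thousand.

Before the subsidy: set 233 − P = 4P + 153 → P* = $16, Q* = 217.
With a per-unit subsidy paid to buyers, each effectively pays P − 5, so demand becomes Qd = 233 − (P − 5).
New equilibrium: buyers pay $12, producers receive $17, Q = 221. (Wedge: Pb − Ps = −5.)
Quantity rises by |ΔQ| = |217 − 221| = 4.
DWL = ½ · t · |ΔQ| = ½ · 5 · 4 = $10.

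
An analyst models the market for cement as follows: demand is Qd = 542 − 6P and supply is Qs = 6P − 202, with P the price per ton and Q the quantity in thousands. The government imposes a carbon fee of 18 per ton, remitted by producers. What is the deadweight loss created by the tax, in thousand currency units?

Deadweight loss = 486 thousand.

Without the tax, 542 − 6P = 6P − 202 gives 12P = 744, so P* = 62 and Q* = 170.
With the tax collected from producers, supply shifts: Qs = 6(P − 18) − 202.
Solving gives Q = 116 with consumers paying 71 and producers receiving 53 (the 18 wedge).
Quantity falls by |ΔQ| = |170 − 116| = 54.
DWL = ½ · t · |ΔQ| = ½ · 18 · 54 = 486.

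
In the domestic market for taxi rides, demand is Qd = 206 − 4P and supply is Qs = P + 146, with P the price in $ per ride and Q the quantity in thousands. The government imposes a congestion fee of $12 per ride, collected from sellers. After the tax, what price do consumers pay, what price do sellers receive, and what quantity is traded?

Before the tax: set 206 − 4P = P + 146 → P* = $12, Q* = 158.
With the tax collected from sellers, supply shifts: Qs = (P − 12) + 146.
Solving gives Q = 148.4 with consumers paying $14.4 and sellers receiving $2.4 (the $12 wedge).
The less price-elastic side of the market bears the larger share of a per-unit tax.

Consumers pay $14.4; sellers receive $2.4; quantity = 148.4.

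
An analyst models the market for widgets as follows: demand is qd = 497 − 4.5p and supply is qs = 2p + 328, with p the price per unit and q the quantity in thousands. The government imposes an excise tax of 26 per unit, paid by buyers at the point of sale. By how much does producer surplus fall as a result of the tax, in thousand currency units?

Producer surplus falls by 6516 thousand.

Before the tax: set 497 − 4.5p = 2p + 328 → p* = 26, q* = 380.
With the tax collected from buyers, demand (in seller-price terms) shifts: qd = 497 − 4.5(p + 26).
New equilibrium: buyers pay 34, sellers receive 8, q = 344. (Wedge: pb − ps = 26.)
ΔPS is the trapezoid between Q = 344 and Q = 380 of height 18: ½ · (380 + 344) · 18 = 6516.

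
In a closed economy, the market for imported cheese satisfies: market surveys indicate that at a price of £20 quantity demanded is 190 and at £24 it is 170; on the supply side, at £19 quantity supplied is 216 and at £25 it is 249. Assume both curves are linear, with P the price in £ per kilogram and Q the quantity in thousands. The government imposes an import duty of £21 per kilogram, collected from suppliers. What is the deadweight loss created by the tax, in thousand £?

Deadweight loss = £577.5 thousand.

Demand slope: (170 − 190)/(24 − 20) = -5, so Qd = 290 − 5P.
Supply slope: (249 − 216)/(25 − 19) = 5.5, so Qs = 5.5P + 111.5.
Without the tax, 290 − 5P = 5.5P + 111.5 gives 10.5P = 178.5, so P* = £17 and Q* = 205.
With the tax collected from suppliers, supply shifts: Qs = 5.5(P − 21) + 111.5.
New equilibrium: consumers pay £28, suppliers receive £7, Q = 150. (Wedge: Pb − Ps = 21.)
Quantity falls by |ΔQ| = |205 − 150| = 55.
DWL = ½ · t · |ΔQ| = ½ · 21 · 55 = £577.5.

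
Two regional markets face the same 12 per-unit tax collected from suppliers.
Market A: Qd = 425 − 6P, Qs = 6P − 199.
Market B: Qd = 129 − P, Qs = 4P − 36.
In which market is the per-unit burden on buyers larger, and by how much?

Market A: pre-tax P* = 52, Q* = 113; post-tax Q = 77; per-unit burden on buyers = 6.
Market B: pre-tax P* = 33, Q* = 96; post-tax Q = 86.4; per-unit burden on buyers = 9.6.
Difference: 6 vs 9.6 → market B is larger by 3.6.

Market B, by 3.6.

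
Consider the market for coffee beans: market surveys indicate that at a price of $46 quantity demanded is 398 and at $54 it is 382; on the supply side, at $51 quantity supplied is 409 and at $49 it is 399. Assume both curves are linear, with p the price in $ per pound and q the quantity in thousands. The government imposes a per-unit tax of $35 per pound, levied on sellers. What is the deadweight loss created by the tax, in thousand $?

Demand slope: (382 − 398)/(54 − 46) = -2, so qd = 490 − 2p.
Supply slope: (399 − 409)/(49 − 51) = 5, so qs = 5p + 154.
Before the tax: set 490 − 2p = 5p + 154 → p* = $48, q* = 394.
With the tax collected from sellers, supply shifts: qs = 5(p − 35) + 154.
Solving gives q = 344 with consumers paying $73 and sellers receiving $38 (the $35 wedge).
Quantity falls by |ΔQ| = |394 − 344| = 50.
DWL = ½ · t · |ΔQ| = ½ · 35 · 50 = $875.

Deadweight loss = $875 thousand.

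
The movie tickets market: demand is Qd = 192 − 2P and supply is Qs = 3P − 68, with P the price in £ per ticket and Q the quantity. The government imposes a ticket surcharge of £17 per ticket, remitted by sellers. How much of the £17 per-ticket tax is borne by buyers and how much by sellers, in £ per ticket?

Buyers bear £10.2 per ticket; sellers bear £6.8 per ticket.

Without the tax, 192 − 2P = 3P − 68 gives 5P = 260, so P* = £52 and Q* = 88.
With the tax collected from sellers, supply shifts: Qs = 3(P − 17) − 68.
Solving gives Q = 67.6 with buyers paying £62.2 and sellers receiving £45.2 (the £17 wedge).
Burden on buyers: £10.2; on sellers: £6.8. (They sum to £17.)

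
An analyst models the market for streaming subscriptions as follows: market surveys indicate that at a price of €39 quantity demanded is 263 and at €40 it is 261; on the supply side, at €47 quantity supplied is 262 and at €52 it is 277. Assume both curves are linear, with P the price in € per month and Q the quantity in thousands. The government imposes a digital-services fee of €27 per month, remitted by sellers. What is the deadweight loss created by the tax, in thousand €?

Demand slope: (261 − 263)/(40 − 39) = -2, so Qd = 341 − 2P.
Supply slope: (277 − 262)/(52 − 47) = 3, so Qs = 3P + 121.
Without the tax, 341 − 2P = 3P + 121 gives 5P = 220, so P* = €44 and Q* = 253.
With the tax collected from sellers, supply shifts: Qs = 3(P − 27) + 121.
New equilibrium: consumers pay €60.2, sellers receive €33.2, Q = 220.6. (Wedge: Pb − Ps = 27.)
Quantity falls by |ΔQ| = |253 − 220.6| = 32.4.
DWL = ½ · t · |ΔQ| = ½ · 27 · 32.4 = €437.4.

Deadweight loss = €437.4 thousand.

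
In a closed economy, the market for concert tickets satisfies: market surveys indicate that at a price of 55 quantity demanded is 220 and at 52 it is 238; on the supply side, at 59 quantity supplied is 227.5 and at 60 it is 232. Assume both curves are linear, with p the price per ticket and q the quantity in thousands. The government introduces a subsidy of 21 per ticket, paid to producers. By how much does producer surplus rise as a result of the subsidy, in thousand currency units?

Demand slope: (238 − 220)/(52 − 55) = -6, so qd = 550 − 6p.
Supply slope: (232 − 227.5)/(60 − 59) = 4.5, so qs = 4.5p − 38.
Without the subsidy, 550 − 6p = 4.5p − 38 gives 10.5p = 588, so p* = 56 and q* = 214.
With a per-unit subsidy paid to producers, each receives p + 21 per unit sold, so supply becomes qs = 4.5(p + 21) − 38.
New equilibrium: buyers pay 47, producers receive 68, q = 268. (Wedge: pb − ps = −21.)
ΔPS is the trapezoid between Q = 268 and Q = 214 of height 12: ½ · (214 + 268) · 12 = 2892.

Producer surplus rises by 2892 thousand.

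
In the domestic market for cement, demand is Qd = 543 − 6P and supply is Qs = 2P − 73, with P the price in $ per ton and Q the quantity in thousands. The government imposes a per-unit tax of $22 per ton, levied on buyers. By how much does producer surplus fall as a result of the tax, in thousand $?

Without the tax, 543 − 6P = 2P − 73 gives 8P = 616, so P* = $77 and Q* = 81.
With the tax collected from buyers, demand (in seller-price terms) shifts: Qd = 543 − 6(P + 22).
Solving gives Q = 48 with buyers paying $82.5 and sellers receiving $60.5 (the $22 wedge).
ΔPS is the trapezoid between Q = 48 and Q = 81 of height $16.5: ½ · (81 + 48) · 16.5 = $1064.25.

Producer surplus falls by $1064.25 thousand.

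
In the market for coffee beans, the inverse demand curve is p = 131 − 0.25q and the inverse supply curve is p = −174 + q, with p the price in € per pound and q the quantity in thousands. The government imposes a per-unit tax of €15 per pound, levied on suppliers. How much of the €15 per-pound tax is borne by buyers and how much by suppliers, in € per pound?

Inverting to q(p) form: qd = 524 − 4p; qs = p + 174.
Without the tax, 524 − 4p = p + 174 gives 5p = 350, so p* = €70 and q* = 244.
With the tax collected from suppliers, supply shifts: qs = (p − 15) + 174.
Solving gives q = 232 with buyers paying €73 and suppliers receiving €58 (the €15 wedge).
Burden on buyers: €3; on suppliers: €12. (They sum to €15.)
The less price-elastic side of the market bears the larger share of a per-unit tax.

Buyers bear €3 per pound; suppliers bear €12 per pound.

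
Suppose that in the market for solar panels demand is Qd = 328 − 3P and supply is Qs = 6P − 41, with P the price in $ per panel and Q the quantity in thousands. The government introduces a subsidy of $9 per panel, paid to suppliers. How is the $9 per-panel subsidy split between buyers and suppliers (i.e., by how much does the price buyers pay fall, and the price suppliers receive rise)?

Before the subsidy: set 328 − 3P = 6P − 41 → P* = $41, Q* = 205.
With a per-unit subsidy paid to suppliers, each receives P + 9 per unit sold, so supply becomes Qs = 6(P + 9) − 41.
Solving gives Q = 223 with buyers paying $35 and suppliers receiving $44 (the $9 wedge).
Gain to buyers: $6; to suppliers: $3. (They sum to $9.)

Buyers gain $6 per panel; suppliers gain $3 per panel.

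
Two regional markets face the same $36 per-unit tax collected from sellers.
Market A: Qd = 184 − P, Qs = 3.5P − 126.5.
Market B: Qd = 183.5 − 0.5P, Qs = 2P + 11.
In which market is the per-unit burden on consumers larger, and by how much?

Market A: pre-tax P* = $69, Q* = 115; post-tax Q = 87; per-unit burden on consumers = $28.
Market B: pre-tax P* = $69, Q* = 149; post-tax Q = 134.6; per-unit burden on consumers = $28.8.
Difference: $28 vs $28.8 → market B is larger by $0.8.

Market B, by $0.8.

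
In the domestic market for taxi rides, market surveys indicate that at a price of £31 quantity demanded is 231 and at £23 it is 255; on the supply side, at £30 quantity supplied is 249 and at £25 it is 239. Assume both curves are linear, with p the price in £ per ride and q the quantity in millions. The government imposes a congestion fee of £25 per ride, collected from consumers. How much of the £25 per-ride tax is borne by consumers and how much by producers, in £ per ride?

Demand slope: (255 − 231)/(23 − 31) = -3, so qd = 324 − 3p.
Supply slope: (239 − 249)/(25 − 30) = 2, so qs = 2p + 189.
Without the tax, 324 − 3p = 2p + 189 gives 5p = 135, so p* = £27 and q* = 243.
With the tax collected from consumers, demand (in seller-price terms) shifts: qd = 324 − 3(p + 25).
New equilibrium: consumers pay £37, producers receive £12, q = 213. (Wedge: pb − ps = 25.)
Burden on consumers: £10; on producers: £15. (They sum to £25.)

Consumers bear £10 per ride; producers bear £15 per ride.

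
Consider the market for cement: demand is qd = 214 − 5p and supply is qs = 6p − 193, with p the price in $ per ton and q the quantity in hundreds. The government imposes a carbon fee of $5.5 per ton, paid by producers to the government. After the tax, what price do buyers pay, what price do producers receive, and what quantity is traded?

Buyers pay $40; producers receive $34.5; quantity = 14.

Without the tax, 214 − 5p = 6p − 193 gives 11p = 407, so p* = $37 and q* = 29.
With the tax collected from producers, supply shifts: qs = 6(p − 5.5) − 193.
Solving gives q = 14 with buyers paying $40 and producers receiving $34.5 (the $5.5 wedge).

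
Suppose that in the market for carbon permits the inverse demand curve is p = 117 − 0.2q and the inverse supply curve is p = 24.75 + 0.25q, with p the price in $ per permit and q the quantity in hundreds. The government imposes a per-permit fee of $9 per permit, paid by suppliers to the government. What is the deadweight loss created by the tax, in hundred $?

Deadweight loss = $90 hundred.

Rewrite in direct form: qd = 585 − 5p and qs = 4p − 99.
Before the tax: set 585 − 5p = 4p − 99 → p* = $76, q* = 205.
With the tax collected from suppliers, supply shifts: qs = 4(p − 9) − 99.
New equilibrium: consumers pay $80, suppliers receive $71, q = 185. (Wedge: pb − ps = 9.)
Quantity falls by |ΔQ| = |205 − 185| = 20.
DWL = ½ · t · |ΔQ| = ½ · 9 · 20 = $90.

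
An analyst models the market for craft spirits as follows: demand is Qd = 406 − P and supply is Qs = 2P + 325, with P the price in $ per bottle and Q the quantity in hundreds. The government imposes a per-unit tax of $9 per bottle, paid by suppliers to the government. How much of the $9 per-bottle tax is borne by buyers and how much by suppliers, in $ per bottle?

Without the tax, 406 − P = 2P + 325 gives 3P = 81, so P* = $27 and Q* = 379.
With the tax collected from suppliers, supply shifts: Qs = 2(P − 9) + 325.
Solving gives Q = 373 with buyers paying $33 and suppliers receiving $24 (the $9 wedge).
Burden on buyers: $6; on suppliers: $3. (They sum to $9.)

Buyers bear $6 per bottle; suppliers bear $3 per bottle.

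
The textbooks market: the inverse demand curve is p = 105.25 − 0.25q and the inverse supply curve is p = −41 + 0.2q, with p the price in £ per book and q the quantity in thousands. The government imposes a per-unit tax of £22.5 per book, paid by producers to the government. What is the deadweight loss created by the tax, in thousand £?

Deadweight loss = £562.5 thousand.

Rewrite in direct form: qd = 421 − 4p and qs = 5p + 205.
Before the tax: set 421 − 4p = 5p + 205 → p* = £24, q* = 325.
With the tax collected from producers, supply shifts: qs = 5(p − 22.5) + 205.
Solving gives q = 275 with consumers paying £36.5 and producers receiving £14 (the £22.5 wedge).
Quantity falls by |ΔQ| = |325 − 275| = 50.
DWL = ½ · t · |ΔQ| = ½ · 22.5 · 50 = £562.5.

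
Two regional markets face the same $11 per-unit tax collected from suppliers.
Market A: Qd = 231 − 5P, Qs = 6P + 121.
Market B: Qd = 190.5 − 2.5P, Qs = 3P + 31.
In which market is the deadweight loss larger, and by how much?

Market A, by $82.5.

Market A: pre-tax P* = $10, Q* = 181; post-tax Q = 151; deadweight loss = $165.
Market B: pre-tax P* = $29, Q* = 118; post-tax Q = 103; deadweight loss = $82.5.
Difference: $165 vs $82.5 → market A is larger by $82.5.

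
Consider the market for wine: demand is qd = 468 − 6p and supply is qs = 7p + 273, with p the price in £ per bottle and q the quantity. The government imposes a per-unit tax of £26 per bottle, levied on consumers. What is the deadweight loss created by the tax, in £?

Deadweight loss = £1092.

Before the tax: set 468 − 6p = 7p + 273 → p* = £15, q* = 378.
With the tax collected from consumers, demand (in seller-price terms) shifts: qd = 468 − 6(p + 26).
Solving gives q = 294 with consumers paying £29 and sellers receiving £3 (the £26 wedge).
Quantity falls by |ΔQ| = |378 − 294| = 84.
DWL = ½ · t · |ΔQ| = ½ · 26 · 84 = £1092.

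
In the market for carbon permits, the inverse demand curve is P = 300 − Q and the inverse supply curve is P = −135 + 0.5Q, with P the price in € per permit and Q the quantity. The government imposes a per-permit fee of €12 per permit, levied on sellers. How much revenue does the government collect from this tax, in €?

Rewrite in direct form: Qd = 300 − P and Qs = 2P + 270.
Before the tax: set 300 − P = 2P + 270 → P* = €10, Q* = 290.
With the tax collected from sellers, supply shifts: Qs = 2(P − 12) + 270.
New equilibrium: buyers pay €18, sellers receive €6, Q = 282. (Wedge: Pb − Ps = 12.)
Revenue = t · Q = 12 · 282 = €3384.

Tax revenue = €3384.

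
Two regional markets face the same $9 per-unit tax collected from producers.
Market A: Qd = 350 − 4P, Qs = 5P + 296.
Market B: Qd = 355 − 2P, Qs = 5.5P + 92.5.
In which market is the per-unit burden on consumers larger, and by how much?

Market B, by $1.6.

Market A: pre-tax P* = $6, Q* = 326; post-tax Q = 306; per-unit burden on consumers = $5.
Market B: pre-tax P* = $35, Q* = 285; post-tax Q = 271.8; per-unit burden on consumers = $6.6.
Difference: $5 vs $6.6 → market B is larger by $1.6.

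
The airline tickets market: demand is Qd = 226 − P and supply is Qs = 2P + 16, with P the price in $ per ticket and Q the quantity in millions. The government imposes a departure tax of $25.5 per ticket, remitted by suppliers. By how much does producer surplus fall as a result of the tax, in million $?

Before the tax: set 226 − P = 2P + 16 → P* = $70, Q* = 156.
With the tax collected from suppliers, supply shifts: Qs = 2(P − 25.5) + 16.
New equilibrium: consumers pay $87, suppliers receive $61.5, Q = 139. (Wedge: Pb − Ps = 25.5.)
ΔPS is the trapezoid between Q = 139 and Q = 156 of height $8.5: ½ · (156 + 139) · 8.5 = $1253.75.

Producer surplus falls by $1253.75 million.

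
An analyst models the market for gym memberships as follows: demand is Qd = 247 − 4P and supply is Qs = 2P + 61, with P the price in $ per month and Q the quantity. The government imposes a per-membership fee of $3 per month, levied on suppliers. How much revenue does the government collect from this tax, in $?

Tax revenue = $357.

Without the tax, 247 − 4P = 2P + 61 gives 6P = 186, so P* = $31 and Q* = 123.
With the tax collected from suppliers, supply shifts: Qs = 2(P − 3) + 61.
New equilibrium: consumers pay $32, suppliers receive $29, Q = 119. (Wedge: Pb − Ps = 3.)
Revenue = t · Q = 3 · 119 = $357.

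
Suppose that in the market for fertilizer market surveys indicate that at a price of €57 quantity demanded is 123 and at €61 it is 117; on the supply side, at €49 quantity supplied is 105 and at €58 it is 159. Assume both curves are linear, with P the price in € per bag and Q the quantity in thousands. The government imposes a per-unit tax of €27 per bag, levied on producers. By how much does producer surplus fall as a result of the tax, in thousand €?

Producer surplus falls by €609.12 thousand.

Demand slope: (117 − 123)/(61 − 57) = -1.5, so Qd = 208.5 − 1.5P.
Supply slope: (159 − 105)/(58 − 49) = 6, so Qs = 6P − 189.
Without the tax, 208.5 − 1.5P = 6P − 189 gives 7.5P = 397.5, so P* = €53 and Q* = 129.
With the tax collected from producers, supply shifts: Qs = 6(P − 27) − 189.
Solving gives Q = 96.6 with buyers paying €74.6 and producers receiving €47.6 (the €27 wedge).
ΔPS is the trapezoid between Q = 96.6 and Q = 129 of height €5.4: ½ · (129 + 96.6) · 5.4 = €609.12.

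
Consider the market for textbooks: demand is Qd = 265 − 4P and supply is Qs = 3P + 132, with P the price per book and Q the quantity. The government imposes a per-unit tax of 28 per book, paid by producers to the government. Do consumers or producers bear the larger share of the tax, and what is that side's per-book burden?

Without the tax, 265 − 4P = 3P + 132 gives 7P = 133, so P* = 19 and Q* = 189.
With the tax collected from producers, supply shifts: Qs = 3(P − 28) + 132.
New equilibrium: consumers pay 31, producers receive 3, Q = 141. (Wedge: Pb − Ps = 28.)
Per-book burden: consumers 12, producers 16.
Producers take the larger share because supply is less price-elastic here (demand slope 4 vs supply slope 3).
The less price-elastic side of the market bears the larger share of a per-unit tax.

Producers bear the larger share: 16 per book.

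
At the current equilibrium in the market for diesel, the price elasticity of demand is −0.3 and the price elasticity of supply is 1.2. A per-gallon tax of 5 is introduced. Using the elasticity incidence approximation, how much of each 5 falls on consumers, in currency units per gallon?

Incidence ratio: consumers' share ≈ εs / (εs + |εd|) = 1.2 / (1.2 + 0.3) = 0.8.
So consumers bear ≈ 0.8 × 5 = 4; sellers bear 1.

Consumers bear ≈ 4 per gallon.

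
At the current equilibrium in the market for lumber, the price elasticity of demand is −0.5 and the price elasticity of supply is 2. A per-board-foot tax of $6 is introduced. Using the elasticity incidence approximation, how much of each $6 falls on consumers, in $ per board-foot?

Consumers bear ≈ $4.8 per board-foot.

Incidence ratio: consumers' share ≈ εs / (εs + |εd|) = 2 / (2 + 0.5) = 0.8.
So consumers bear ≈ 0.8 × $6 = $4.8; sellers bear $1.2.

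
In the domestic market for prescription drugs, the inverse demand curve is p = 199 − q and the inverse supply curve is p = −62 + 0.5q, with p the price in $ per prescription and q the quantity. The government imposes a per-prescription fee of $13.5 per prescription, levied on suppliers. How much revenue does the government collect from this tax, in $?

Rewrite in direct form: qd = 199 − p and qs = 2p + 124.
Before the tax: set 199 − p = 2p + 124 → p* = $25, q* = 174.
With the tax collected from suppliers, supply shifts: qs = 2(p − 13.5) + 124.
New equilibrium: consumers pay $34, suppliers receive $20.5, q = 165. (Wedge: pb − ps = 13.5.)
Revenue = t · Q = 13.5 · 165 = $2227.5.

Tax revenue = $2227.5.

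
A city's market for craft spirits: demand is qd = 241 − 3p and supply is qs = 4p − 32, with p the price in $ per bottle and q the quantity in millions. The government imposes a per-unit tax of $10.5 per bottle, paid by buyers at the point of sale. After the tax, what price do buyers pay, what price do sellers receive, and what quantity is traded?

Without the tax, 241 − 3p = 4p − 32 gives 7p = 273, so p* = $39 and q* = 124.
With the tax collected from buyers, demand (in seller-price terms) shifts: qd = 241 − 3(p + 10.5).
New equilibrium: buyers pay $45, sellers receive $34.5, q = 106. (Wedge: pb − ps = 10.5.)

Buyers pay $45; sellers receive $34.5; quantity = 106.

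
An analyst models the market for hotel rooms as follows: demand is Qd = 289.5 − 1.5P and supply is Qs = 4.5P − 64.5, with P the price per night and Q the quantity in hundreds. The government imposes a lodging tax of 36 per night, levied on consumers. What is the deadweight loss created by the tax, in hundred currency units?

Before the tax: set 289.5 − 1.5P = 4.5P − 64.5 → P* = 59, Q* = 201.
With the tax collected from consumers, demand (in seller-price terms) shifts: Qd = 289.5 − 1.5(P + 36).
New equilibrium: consumers pay 86, sellers receive 50, Q = 160.5. (Wedge: Pb − Ps = 36.)
Quantity falls by |ΔQ| = |201 − 160.5| = 40.5.
DWL = ½ · t · |ΔQ| = ½ · 36 · 40.5 = 729.

Deadweight loss = 729 hundred.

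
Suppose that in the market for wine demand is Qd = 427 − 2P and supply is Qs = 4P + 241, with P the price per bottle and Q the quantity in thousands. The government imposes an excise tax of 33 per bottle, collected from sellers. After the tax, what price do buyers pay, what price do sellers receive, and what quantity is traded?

Without the tax, 427 − 2P = 4P + 241 gives 6P = 186, so P* = 31 and Q* = 365.
With the tax collected from sellers, supply shifts: Qs = 4(P − 33) + 241.
New equilibrium: buyers pay 53, sellers receive 20, Q = 321. (Wedge: Pb − Ps = 33.)
The less price-elastic side of the market bears the larger share of a per-unit tax.

Buyers pay 53; sellers receive 20; quantity = 321.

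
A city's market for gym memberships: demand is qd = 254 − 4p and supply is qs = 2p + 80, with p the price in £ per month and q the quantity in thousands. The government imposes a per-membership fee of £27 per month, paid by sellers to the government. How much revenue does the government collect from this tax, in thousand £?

Before the tax: set 254 − 4p = 2p + 80 → p* = £29, q* = 138.
With the tax collected from sellers, supply shifts: qs = 2(p − 27) + 80.
New equilibrium: buyers pay £38, sellers receive £11, q = 102. (Wedge: pb − ps = 27.)
Revenue = t · Q = 27 · 102 = £2754.

Tax revenue = £2754 thousand.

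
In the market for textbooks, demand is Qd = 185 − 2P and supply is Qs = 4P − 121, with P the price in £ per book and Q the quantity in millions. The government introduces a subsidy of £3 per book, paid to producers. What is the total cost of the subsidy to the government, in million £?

Without the subsidy, 185 − 2P = 4P − 121 gives 6P = 306, so P* = £51 and Q* = 83.
With a per-unit subsidy paid to producers, each receives P + 3 per unit sold, so supply becomes Qs = 4(P + 3) − 121.
New equilibrium: consumers pay £49, producers receive £52, Q = 87. (Wedge: Pb − Ps = −3.)
Outlay = t · Q = 3 · 87 = £261.

Government outlay = £261 million.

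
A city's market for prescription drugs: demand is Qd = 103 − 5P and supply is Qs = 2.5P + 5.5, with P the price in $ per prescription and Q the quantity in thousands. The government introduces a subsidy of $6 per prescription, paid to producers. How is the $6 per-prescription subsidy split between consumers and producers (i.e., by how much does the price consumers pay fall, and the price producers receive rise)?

Consumers gain $2 per prescription; producers gain $4 per prescription.

Without the subsidy, 103 − 5P = 2.5P + 5.5 gives 7.5P = 97.5, so P* = $13 and Q* = 38.
With a per-unit subsidy paid to producers, each receives P + 6 per unit sold, so supply becomes Qs = 2.5(P + 6) + 5.5.
Solving gives Q = 48 with consumers paying $11 and producers receiving $17 (the $6 wedge).
Gain to consumers: $2; to producers: $4. (They sum to $6.)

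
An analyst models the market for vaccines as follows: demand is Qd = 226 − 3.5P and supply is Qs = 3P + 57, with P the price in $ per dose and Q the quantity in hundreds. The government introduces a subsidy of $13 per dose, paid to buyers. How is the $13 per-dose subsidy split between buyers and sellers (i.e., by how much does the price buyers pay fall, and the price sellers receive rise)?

Buyers gain $6 per dose; sellers gain $7 per dose.

Before the subsidy: set 226 − 3.5P = 3P + 57 → P* = $26, Q* = 135.
With a per-unit subsidy paid to buyers, each effectively pays P − 13, so demand becomes Qd = 226 − 3.5(P − 13).
New equilibrium: buyers pay $20, sellers receive $33, Q = 156. (Wedge: Pb − Ps = −13.)
Gain to buyers: $6; to sellers: $7. (They sum to $13.)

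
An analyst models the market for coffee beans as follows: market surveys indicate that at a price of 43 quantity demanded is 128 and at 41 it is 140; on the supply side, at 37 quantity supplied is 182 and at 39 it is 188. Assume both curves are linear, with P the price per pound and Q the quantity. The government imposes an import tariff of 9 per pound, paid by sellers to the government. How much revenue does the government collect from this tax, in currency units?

Tax revenue = 1422.

Demand slope: (140 − 128)/(41 − 43) = -6, so Qd = 386 − 6P.
Supply slope: (188 − 182)/(39 − 37) = 3, so Qs = 3P + 71.
Without the tax, 386 − 6P = 3P + 71 gives 9P = 315, so P* = 35 and Q* = 176.
With the tax collected from sellers, supply shifts: Qs = 3(P − 9) + 71.
Solving gives Q = 158 with consumers paying 38 and sellers receiving 29 (the 9 wedge).
Revenue = t · Q = 9 · 158 = 1422.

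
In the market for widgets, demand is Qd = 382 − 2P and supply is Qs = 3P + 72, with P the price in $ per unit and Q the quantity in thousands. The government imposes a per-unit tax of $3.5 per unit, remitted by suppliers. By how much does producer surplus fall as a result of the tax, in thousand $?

Before the tax: set 382 − 2P = 3P + 72 → P* = $62, Q* = 258.
With the tax collected from suppliers, supply shifts: Qs = 3(P − 3.5) + 72.
Solving gives Q = 253.8 with buyers paying $64.1 and suppliers receiving $60.6 (the $3.5 wedge).
ΔPS is the trapezoid between Q = 253.8 and Q = 258 of height $1.4: ½ · (258 + 253.8) · 1.4 = $358.26.

Producer surplus falls by $358.26 thousand.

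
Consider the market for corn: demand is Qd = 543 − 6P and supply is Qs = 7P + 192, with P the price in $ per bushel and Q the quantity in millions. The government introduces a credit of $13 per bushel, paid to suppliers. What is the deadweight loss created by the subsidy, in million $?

Before the subsidy: set 543 − 6P = 7P + 192 → P* = $27, Q* = 381.
With a per-unit subsidy paid to suppliers, each receives P + 13 per unit sold, so supply becomes Qs = 7(P + 13) + 192.
Solving gives Q = 423 with consumers paying $20 and suppliers receiving $33 (the $13 wedge).
Quantity rises by |ΔQ| = |381 − 423| = 42.
DWL = ½ · t · |ΔQ| = ½ · 13 · 42 = $273.

Deadweight loss = $273 million.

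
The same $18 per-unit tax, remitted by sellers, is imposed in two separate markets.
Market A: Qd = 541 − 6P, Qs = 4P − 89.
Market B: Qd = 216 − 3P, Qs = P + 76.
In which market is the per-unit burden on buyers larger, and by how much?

Market A: pre-tax P* = $63, Q* = 163; post-tax Q = 119.8; per-unit burden on buyers = $7.2.
Market B: pre-tax P* = $35, Q* = 111; post-tax Q = 97.5; per-unit burden on buyers = $4.5.
Difference: $7.2 vs $4.5 → market A is larger by $2.7.

Market A, by $2.7.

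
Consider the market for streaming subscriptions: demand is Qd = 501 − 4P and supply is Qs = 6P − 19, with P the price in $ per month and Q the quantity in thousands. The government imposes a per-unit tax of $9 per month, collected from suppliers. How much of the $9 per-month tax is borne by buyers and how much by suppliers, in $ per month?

Without the tax, 501 − 4P = 6P − 19 gives 10P = 520, so P* = $52 and Q* = 293.
With the tax collected from suppliers, supply shifts: Qs = 6(P − 9) − 19.
Solving gives Q = 271.4 with buyers paying $57.4 and suppliers receiving $48.4 (the $9 wedge).
Burden on buyers: $5.4; on suppliers: $3.6. (They sum to $9.)
The less price-elastic side of the market bears the larger share of a per-unit tax.

Buyers bear $5.4 per month; suppliers bear $3.6 per month.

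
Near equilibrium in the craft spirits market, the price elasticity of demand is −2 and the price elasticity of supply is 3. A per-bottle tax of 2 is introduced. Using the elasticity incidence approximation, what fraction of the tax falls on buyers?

Incidence ratio: buyers' share ≈ εs / (εs + |εd|) = 3 / (3 + 2) = 0.6.
Supply is the more elastic side, so buyers bear the larger share.

Buyers' share ≈ 0.6.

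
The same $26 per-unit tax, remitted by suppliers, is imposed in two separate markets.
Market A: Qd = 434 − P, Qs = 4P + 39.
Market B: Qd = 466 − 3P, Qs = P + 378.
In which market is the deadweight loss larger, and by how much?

Market A, by $16.9.

Market A: pre-tax P* = $79, Q* = 355; post-tax Q = 334.2; deadweight loss = $270.4.
Market B: pre-tax P* = $22, Q* = 400; post-tax Q = 380.5; deadweight loss = $253.5.
Difference: $270.4 vs $253.5 → market A is larger by $16.9.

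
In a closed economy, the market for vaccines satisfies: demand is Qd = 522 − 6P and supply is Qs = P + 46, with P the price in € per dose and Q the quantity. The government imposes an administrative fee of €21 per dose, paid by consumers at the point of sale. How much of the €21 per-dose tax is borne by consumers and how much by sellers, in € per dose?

Consumers bear €3 per dose; sellers bear €18 per dose.

Before the tax: set 522 − 6P = P + 46 → P* = €68, Q* = 114.
With the tax collected from consumers, demand (in seller-price terms) shifts: Qd = 522 − 6(P + 21).
New equilibrium: consumers pay €71, sellers receive €50, Q = 96. (Wedge: Pb − Ps = 21.)
Burden on consumers: €3; on sellers: €18. (They sum to €21.)
The less price-elastic side of the market bears the larger share of a per-unit tax.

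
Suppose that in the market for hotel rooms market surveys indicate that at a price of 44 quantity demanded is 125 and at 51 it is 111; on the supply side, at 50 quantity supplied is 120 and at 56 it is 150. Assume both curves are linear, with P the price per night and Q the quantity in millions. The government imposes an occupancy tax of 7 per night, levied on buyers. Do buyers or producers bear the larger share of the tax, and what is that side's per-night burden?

Buyers bear the larger share: 5 per night.

Demand slope: (111 − 125)/(51 − 44) = -2, so Qd = 213 − 2P.
Supply slope: (150 − 120)/(56 − 50) = 5, so Qs = 5P − 130.
Without the tax, 213 − 2P = 5P − 130 gives 7P = 343, so P* = 49 and Q* = 115.
With the tax collected from buyers, demand (in seller-price terms) shifts: Qd = 213 − 2(P + 7).
Solving gives Q = 105 with buyers paying 54 and producers receiving 47 (the 7 wedge).
Per-night burden: buyers 5, producers 2.
Buyers take the larger share because demand is less price-elastic here (demand slope 2 vs supply slope 5).
The less price-elastic side of the market bears the larger share of a per-unit tax.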